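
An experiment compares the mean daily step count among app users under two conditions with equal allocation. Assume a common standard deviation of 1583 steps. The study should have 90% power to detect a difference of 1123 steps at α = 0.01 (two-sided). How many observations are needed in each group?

For two equal groups, n per group = 2·((z_{α/2} + z_β)·σ/δ)².
z_{α/2} = 2.576; z_β = 1.282 (power 90%).
n = 2 × (3.858 × 1583 / 1123)² = 2 × 29.58 = 59.16
Round up: n = 60 per group.

60 per group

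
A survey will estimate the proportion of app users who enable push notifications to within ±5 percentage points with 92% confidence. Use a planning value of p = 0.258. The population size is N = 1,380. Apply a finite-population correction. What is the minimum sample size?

For a proportion with margin E = 0.05 at 92% confidence, z = 1.751.
n = p̂(1−p̂)(z/E)² = 0.258 × 0.742 × (1.751/0.05)² = 234.78 — call this n₀.
Finite-population correction with N = 1,380: n = n₀ / (1 + (n₀−1)/N) = 234.78 / 1.169 = 200.84
Round up: n = 201.

201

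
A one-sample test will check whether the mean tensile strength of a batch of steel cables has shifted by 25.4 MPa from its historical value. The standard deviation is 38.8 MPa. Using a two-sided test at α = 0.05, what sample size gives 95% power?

For a one-sample z-test, n = ((z_{α/2} + z_β)·σ/δ)².
z_{α/2} = 1.960 (two-sided α = 0.05); z_β = 1.645 (power 95% → β = 0.05).
n = (3.605 × 38.8 / 25.4)² = 30.33
Round up: n = 31.

31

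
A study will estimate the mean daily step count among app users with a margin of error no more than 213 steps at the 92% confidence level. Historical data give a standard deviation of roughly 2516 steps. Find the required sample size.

For a mean, the margin of error is E = z·σ/√n, so n = (zσ/E)².
At 92% confidence, z = 1.751.
n = (1.751 × 2516 / 213)² = 427.79
Round up: n = 428.

n = 428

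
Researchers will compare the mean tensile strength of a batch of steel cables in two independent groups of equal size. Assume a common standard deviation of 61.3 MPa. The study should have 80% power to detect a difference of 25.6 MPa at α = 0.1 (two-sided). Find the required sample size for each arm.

For two equal groups, n per group = 2·((z_{α/2} + z_β)·σ/δ)².
z_{α/2} = 1.645; z_β = 0.842 (power 80%).
n = 2 × (2.487 × 61.3 / 25.6)² = 2 × 35.46 = 70.92
Round up: n = 71 per group.

71 per group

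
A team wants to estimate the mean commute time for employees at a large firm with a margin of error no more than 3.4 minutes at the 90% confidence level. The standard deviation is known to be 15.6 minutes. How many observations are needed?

For a mean, the margin of error is E = z·σ/√n, so n = (zσ/E)².
At 90% confidence, z = 1.645.
n = (1.645 × 15.6 / 3.4)² = 56.97
Round up: n = 57.

57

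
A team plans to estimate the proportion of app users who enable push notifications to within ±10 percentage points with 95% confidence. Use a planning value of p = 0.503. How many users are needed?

For a proportion with margin E = 0.1 at 95% confidence, z = 1.960.
n = p̂(1−p̂)(z/E)² = 0.503 × 0.497 × (1.960/0.1)² = 96.04
Round up: n = 97.

97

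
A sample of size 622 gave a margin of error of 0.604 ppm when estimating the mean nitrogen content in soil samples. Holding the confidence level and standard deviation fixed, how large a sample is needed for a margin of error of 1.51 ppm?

Margin of error scales as 1/√n, so n₂ = n₁·(E₁/E₂)².
n₂ = 622 × (0.604/1.51)² = 622 × 0.16 = 99.52
Round up: n₂ = 100.

100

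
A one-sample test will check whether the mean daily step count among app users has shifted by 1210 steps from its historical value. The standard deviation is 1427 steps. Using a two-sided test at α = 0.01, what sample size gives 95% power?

For a one-sample z-test, n = ((z_{α/2} + z_β)·σ/δ)².
z_{α/2} = 2.576 (two-sided α = 0.01); z_β = 1.645 (power 95% → β = 0.05).
n = (4.221 × 1427 / 1210)² = 24.78
Round up: n = 25.

25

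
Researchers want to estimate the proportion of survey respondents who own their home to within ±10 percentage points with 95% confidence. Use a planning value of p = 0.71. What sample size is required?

80

For a proportion with margin E = 0.1 at 95% confidence, z = 1.960.
n = p̂(1−p̂)(z/E)² = 0.71 × 0.29 × (1.960/0.1)² = 79.10
Round up: n = 80.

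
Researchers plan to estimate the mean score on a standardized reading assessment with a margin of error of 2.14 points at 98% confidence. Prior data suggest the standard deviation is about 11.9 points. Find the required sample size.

168

For a mean, the margin of error is E = z·σ/√n, so n = (zσ/E)².
At 98% confidence, z = 2.326.
n = (2.326 × 11.9 / 2.14)² = 167.30
Round up: n = 168.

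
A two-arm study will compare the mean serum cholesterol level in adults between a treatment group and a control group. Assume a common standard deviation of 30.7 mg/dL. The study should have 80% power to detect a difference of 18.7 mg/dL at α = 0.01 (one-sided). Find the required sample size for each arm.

For two equal groups, n per group = 2·((z_α + z_β)·σ/δ)².
z_α = 2.326; z_β = 0.842 (power 80%).
n = 2 × (3.168 × 30.7 / 18.7)² = 2 × 27.05 = 54.10
Round up: n = 55 per group.

55 per group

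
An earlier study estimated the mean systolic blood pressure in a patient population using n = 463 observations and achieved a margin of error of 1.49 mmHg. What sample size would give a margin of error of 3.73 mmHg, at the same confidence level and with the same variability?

74

Margin of error scales as 1/√n, so n₂ = n₁·(E₁/E₂)².
n₂ = 463 × (1.49/3.73)² = 463 × 0.1596 = 73.89
Round up: n₂ = 74.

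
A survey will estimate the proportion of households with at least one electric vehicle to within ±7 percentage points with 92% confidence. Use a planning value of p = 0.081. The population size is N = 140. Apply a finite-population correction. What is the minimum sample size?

36

For a proportion with margin E = 0.07 at 92% confidence, z = 1.751.
n = p̂(1−p̂)(z/E)² = 0.081 × 0.919 × (1.751/0.07)² = 46.58 — call this n₀.
Finite-population correction with N = 140: n = n₀ / (1 + (n₀−1)/N) = 46.58 / 1.326 = 35.13
Round up: n = 36.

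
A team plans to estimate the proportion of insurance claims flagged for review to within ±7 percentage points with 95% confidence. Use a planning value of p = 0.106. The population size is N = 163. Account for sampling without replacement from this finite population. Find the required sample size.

For a proportion with margin E = 0.07 at 95% confidence, z = 1.960.
n = p̂(1−p̂)(z/E)² = 0.106 × 0.894 × (1.960/0.07)² = 74.29 — call this n₀.
Finite-population correction with N = 163: n = n₀ / (1 + (n₀−1)/N) = 74.29 / 1.45 = 51.23
Round up: n = 52.

n = 52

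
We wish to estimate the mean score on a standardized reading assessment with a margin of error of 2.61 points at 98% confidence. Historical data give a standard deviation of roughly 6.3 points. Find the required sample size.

32

For a mean, the margin of error is E = z·σ/√n, so n = (zσ/E)².
At 98% confidence, z = 2.326.
n = (2.326 × 6.3 / 2.61)² = 31.52
Round up: n = 32.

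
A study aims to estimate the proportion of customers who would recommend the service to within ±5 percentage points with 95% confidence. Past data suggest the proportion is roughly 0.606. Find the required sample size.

367

For a proportion with margin E = 0.05 at 95% confidence, z = 1.960.
n = p̂(1−p̂)(z/E)² = 0.606 × 0.394 × (1.960/0.05)² = 366.89
Round up: n = 367.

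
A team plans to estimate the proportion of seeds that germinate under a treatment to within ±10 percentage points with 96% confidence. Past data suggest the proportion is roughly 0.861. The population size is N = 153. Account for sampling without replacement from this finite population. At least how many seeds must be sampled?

39

For a proportion with margin E = 0.1 at 96% confidence, z = 2.054.
n = p̂(1−p̂)(z/E)² = 0.861 × 0.139 × (2.054/0.1)² = 50.49 — call this n₀.
Finite-population correction with N = 153: n = n₀ / (1 + (n₀−1)/N) = 50.49 / 1.323 = 38.16
Round up: n = 39.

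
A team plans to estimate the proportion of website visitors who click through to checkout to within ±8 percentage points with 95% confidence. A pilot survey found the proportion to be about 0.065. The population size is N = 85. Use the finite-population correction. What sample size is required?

For a proportion with margin E = 0.08 at 95% confidence, z = 1.960.
n = p̂(1−p̂)(z/E)² = 0.065 × 0.935 × (1.960/0.08)² = 36.48 — call this n₀.
Finite-population correction with N = 85: n = n₀ / (1 + (n₀−1)/N) = 36.48 / 1.417 = 25.74
Round up: n = 26.

26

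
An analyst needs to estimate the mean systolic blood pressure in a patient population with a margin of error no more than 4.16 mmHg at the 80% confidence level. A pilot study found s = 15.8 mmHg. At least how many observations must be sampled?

24

For a mean, the margin of error is E = z·σ/√n, so n = (zσ/E)².
At 80% confidence, z = 1.282.
n = (1.282 × 15.8 / 4.16)² = 23.71
Round up: n = 24.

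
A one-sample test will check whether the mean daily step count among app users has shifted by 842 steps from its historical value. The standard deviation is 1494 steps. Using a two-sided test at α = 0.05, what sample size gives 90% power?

For a one-sample z-test, n = ((z_{α/2} + z_β)·σ/δ)².
z_{α/2} = 1.960 (two-sided α = 0.05); z_β = 1.282 (power 90% → β = 0.1).
n = (3.242 × 1494 / 842)² = 33.09
Round up: n = 34.

n = 34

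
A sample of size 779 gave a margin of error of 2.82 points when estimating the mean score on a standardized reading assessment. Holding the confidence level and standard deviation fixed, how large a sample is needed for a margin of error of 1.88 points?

1753

Margin of error scales as 1/√n, so n₂ = n₁·(E₁/E₂)².
n₂ = 779 × (2.82/1.88)² = 779 × 2.25 = 1752.75
Round up: n₂ = 1753.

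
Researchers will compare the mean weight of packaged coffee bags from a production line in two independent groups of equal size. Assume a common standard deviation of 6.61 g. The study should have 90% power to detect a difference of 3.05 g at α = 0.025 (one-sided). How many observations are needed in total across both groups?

198 total

For two equal groups, n per group = 2·((z_α + z_β)·σ/δ)².
z_α = 1.960; z_β = 1.282 (power 90%).
n = 2 × (3.242 × 6.61 / 3.05)² = 2 × 49.37 = 98.74
Round up: n = 99 per group.
Total across both groups: 2 × 99 = 198.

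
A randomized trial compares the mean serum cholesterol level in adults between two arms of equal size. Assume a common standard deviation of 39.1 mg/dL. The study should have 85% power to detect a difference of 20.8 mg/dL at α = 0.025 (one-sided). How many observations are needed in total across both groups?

128 total

For two equal groups, n per group = 2·((z_α + z_β)·σ/δ)².
z_α = 1.960; z_β = 1.036 (power 85%).
n = 2 × (2.996 × 39.1 / 20.8)² = 2 × 31.72 = 63.44
Round up: n = 64 per group.
Total across both groups: 2 × 64 = 128.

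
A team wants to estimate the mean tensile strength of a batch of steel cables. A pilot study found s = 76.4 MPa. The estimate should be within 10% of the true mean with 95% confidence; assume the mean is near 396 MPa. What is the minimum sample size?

15

For a mean, the margin of error is E = z·σ/√n, so n = (zσ/E)².
At 95% confidence, z = 1.960.
E = 10% of 396 = 39.6 MPa.
n = (1.960 × 76.4 / 39.6)² = 14.30
Round up: n = 15.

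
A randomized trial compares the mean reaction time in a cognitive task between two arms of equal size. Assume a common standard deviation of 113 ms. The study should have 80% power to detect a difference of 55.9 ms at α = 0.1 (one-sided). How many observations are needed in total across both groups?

For two equal groups, n per group = 2·((z_α + z_β)·σ/δ)².
z_α = 1.282; z_β = 0.842 (power 80%).
n = 2 × (2.124 × 113 / 55.9)² = 2 × 18.43 = 36.86
Round up: n = 37 per group.
Total across both groups: 2 × 37 = 74.

74 total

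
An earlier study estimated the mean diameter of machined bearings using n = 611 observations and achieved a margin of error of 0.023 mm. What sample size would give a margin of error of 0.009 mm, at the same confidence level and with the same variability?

3991

Margin of error scales as 1/√n, so n₂ = n₁·(E₁/E₂)².
n₂ = 611 × (0.023/0.009)² = 611 × 6.531 = 3990.44
Round up: n₂ = 3991.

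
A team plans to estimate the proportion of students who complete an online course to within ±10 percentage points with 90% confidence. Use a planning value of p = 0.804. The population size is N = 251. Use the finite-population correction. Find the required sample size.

For a proportion with margin E = 0.1 at 90% confidence, z = 1.645.
n = p̂(1−p̂)(z/E)² = 0.804 × 0.196 × (1.645/0.1)² = 42.64 — call this n₀.
Finite-population correction with N = 251: n = n₀ / (1 + (n₀−1)/N) = 42.64 / 1.166 = 36.57
Round up: n = 37.

37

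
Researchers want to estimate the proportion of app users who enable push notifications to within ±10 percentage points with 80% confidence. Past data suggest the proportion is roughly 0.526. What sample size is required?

41

For a proportion with margin E = 0.1 at 80% confidence, z = 1.282.
n = p̂(1−p̂)(z/E)² = 0.526 × 0.474 × (1.282/0.1)² = 40.98
Round up: n = 41.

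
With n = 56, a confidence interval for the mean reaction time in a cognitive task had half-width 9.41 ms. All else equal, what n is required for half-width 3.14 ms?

n = 503

Margin of error scales as 1/√n, so n₂ = n₁·(E₁/E₂)².
n₂ = 56 × (9.41/3.14)² = 56 × 8.981 = 502.94
Round up: n₂ = 503.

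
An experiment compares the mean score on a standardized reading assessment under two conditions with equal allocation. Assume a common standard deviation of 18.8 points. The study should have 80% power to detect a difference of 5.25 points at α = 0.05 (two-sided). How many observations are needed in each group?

202 per group

For two equal groups, n per group = 2·((z_{α/2} + z_β)·σ/δ)².
z_{α/2} = 1.960; z_β = 0.842 (power 80%).
n = 2 × (2.802 × 18.8 / 5.25)² = 2 × 100.68 = 201.36
Round up: n = 202 per group.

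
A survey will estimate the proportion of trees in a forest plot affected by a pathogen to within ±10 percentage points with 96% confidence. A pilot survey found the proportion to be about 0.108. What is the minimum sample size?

For a proportion with margin E = 0.1 at 96% confidence, z = 2.054.
n = p̂(1−p̂)(z/E)² = 0.108 × 0.892 × (2.054/0.1)² = 40.64
Round up: n = 41.

41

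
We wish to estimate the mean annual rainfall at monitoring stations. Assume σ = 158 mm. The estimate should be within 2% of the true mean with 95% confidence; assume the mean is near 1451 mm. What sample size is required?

For a mean, the margin of error is E = z·σ/√n, so n = (zσ/E)².
At 95% confidence, z = 1.960.
E = 2% of 1451 = 29.02 mm.
n = (1.960 × 158 / 29.02)² = 113.88
Round up: n = 114.

114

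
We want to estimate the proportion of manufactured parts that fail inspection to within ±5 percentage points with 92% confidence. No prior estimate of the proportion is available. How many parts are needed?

For a proportion with margin E = 0.05 at 92% confidence, z = 1.751.
With no prior estimate, use p = 0.5, which maximizes p(1−p) at 0.25.
n = 0.25 × (z/E)² = 0.25 × (1.751/0.05)² = 306.60
Round up: n = 307.

n = 307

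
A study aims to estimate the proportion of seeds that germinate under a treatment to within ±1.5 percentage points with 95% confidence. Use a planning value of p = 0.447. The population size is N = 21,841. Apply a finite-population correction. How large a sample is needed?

3538

For a proportion with margin E = 0.015 at 95% confidence, z = 1.960.
n = p̂(1−p̂)(z/E)² = 0.447 × 0.553 × (1.960/0.015)² = 4220.48 — call this n₀.
Finite-population correction with N = 21,841: n = n₀ / (1 + (n₀−1)/N) = 4220.48 / 1.193 = 3537.70
Round up: n = 3538.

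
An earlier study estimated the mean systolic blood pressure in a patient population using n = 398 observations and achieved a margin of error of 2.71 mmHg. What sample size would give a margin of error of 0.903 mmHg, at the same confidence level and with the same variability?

Margin of error scales as 1/√n, so n₂ = n₁·(E₁/E₂)².
n₂ = 398 × (2.71/0.903)² = 398 × 9.007 = 3584.79
Round up: n₂ = 3585.

3585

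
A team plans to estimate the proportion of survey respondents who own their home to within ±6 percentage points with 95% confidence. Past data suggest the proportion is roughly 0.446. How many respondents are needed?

For a proportion with margin E = 0.06 at 95% confidence, z = 1.960.
n = p̂(1−p̂)(z/E)² = 0.446 × 0.554 × (1.960/0.06)² = 263.67
Round up: n = 264.

264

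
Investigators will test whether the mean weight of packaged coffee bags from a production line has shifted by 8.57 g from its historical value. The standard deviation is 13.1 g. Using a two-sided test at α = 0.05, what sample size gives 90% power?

25

For a one-sample z-test, n = ((z_{α/2} + z_β)·σ/δ)².
z_{α/2} = 1.960 (two-sided α = 0.05); z_β = 1.282 (power 90% → β = 0.1).
n = (3.242 × 13.1 / 8.57)² = 24.56
Round up: n = 25.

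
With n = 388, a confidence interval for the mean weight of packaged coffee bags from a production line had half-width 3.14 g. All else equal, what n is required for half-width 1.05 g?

3470

Margin of error scales as 1/√n, so n₂ = n₁·(E₁/E₂)².
n₂ = 388 × (3.14/1.05)² = 388 × 8.943 = 3469.88
Round up: n₂ = 3470.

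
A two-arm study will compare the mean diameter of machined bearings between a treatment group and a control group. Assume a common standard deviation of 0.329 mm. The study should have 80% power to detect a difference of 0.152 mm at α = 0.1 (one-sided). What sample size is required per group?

For two equal groups, n per group = 2·((z_α + z_β)·σ/δ)².
z_α = 1.282; z_β = 0.842 (power 80%).
n = 2 × (2.124 × 0.329 / 0.152)² = 2 × 21.14 = 42.28
Round up: n = 43 per group.

43 per group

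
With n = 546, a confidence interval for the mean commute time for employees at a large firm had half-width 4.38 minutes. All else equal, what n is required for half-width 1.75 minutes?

3421

Margin of error scales as 1/√n, so n₂ = n₁·(E₁/E₂)².
n₂ = 546 × (4.38/1.75)² = 546 × 6.264 = 3420.14
Round up: n₂ = 3421.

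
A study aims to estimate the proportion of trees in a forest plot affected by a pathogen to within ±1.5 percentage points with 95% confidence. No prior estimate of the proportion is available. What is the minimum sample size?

For a proportion with margin E = 0.015 at 95% confidence, z = 1.960.
With no prior estimate, use p = 0.5, which maximizes p(1−p) at 0.25.
n = 0.25 × (z/E)² = 0.25 × (1.960/0.015)² = 4268.44
Round up: n = 4269.

n = 4269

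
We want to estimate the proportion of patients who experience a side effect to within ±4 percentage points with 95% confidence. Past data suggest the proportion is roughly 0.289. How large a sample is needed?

For a proportion with margin E = 0.04 at 95% confidence, z = 1.960.
n = p̂(1−p̂)(z/E)² = 0.289 × 0.711 × (1.960/0.04)² = 493.36
Round up: n = 494.

494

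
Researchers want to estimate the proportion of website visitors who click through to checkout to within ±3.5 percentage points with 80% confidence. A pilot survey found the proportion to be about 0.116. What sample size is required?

For a proportion with margin E = 0.035 at 80% confidence, z = 1.282.
n = p̂(1−p̂)(z/E)² = 0.116 × 0.884 × (1.282/0.035)² = 137.58
Round up: n = 138.

n = 138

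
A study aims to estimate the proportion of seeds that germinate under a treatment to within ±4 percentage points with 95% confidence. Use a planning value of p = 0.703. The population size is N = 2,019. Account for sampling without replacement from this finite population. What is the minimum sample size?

402

For a proportion with margin E = 0.04 at 95% confidence, z = 1.960.
n = p̂(1−p̂)(z/E)² = 0.703 × 0.297 × (1.960/0.04)² = 501.31 — call this n₀.
Finite-population correction with N = 2,019: n = n₀ / (1 + (n₀−1)/N) = 501.31 / 1.248 = 401.69
Round up: n = 402.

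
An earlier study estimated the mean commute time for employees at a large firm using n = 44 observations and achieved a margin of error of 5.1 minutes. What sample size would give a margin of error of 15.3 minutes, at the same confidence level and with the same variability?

5

Margin of error scales as 1/√n, so n₂ = n₁·(E₁/E₂)².
n₂ = 44 × (5.1/15.3)² = 44 × 0.1111 = 4.89
Round up: n₂ = 5.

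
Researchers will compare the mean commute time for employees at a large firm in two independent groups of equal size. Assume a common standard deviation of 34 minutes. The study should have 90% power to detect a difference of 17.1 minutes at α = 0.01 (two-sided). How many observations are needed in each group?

For two equal groups, n per group = 2·((z_{α/2} + z_β)·σ/δ)².
z_{α/2} = 2.576; z_β = 1.282 (power 90%).
n = 2 × (3.858 × 34 / 17.1)² = 2 × 58.84 = 117.68
Round up: n = 118 per group.

118 per group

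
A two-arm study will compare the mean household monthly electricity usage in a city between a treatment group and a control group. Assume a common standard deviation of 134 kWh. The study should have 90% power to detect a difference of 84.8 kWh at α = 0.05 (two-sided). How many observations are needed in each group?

53 per group

For two equal groups, n per group = 2·((z_{α/2} + z_β)·σ/δ)².
z_{α/2} = 1.960; z_β = 1.282 (power 90%).
n = 2 × (3.242 × 134 / 84.8)² = 2 × 26.24 = 52.48
Round up: n = 53 per group.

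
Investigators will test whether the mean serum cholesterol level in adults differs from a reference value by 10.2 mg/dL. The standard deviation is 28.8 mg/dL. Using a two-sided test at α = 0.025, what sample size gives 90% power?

For a one-sample z-test, n = ((z_{α/2} + z_β)·σ/δ)².
z_{α/2} = 2.241 (two-sided α = 0.025); z_β = 1.282 (power 90% → β = 0.1).
n = (3.523 × 28.8 / 10.2)² = 98.95
Round up: n = 99.

99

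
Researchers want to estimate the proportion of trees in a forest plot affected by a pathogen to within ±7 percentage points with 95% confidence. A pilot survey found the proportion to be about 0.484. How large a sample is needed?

For a proportion with margin E = 0.07 at 95% confidence, z = 1.960.
n = p̂(1−p̂)(z/E)² = 0.484 × 0.516 × (1.960/0.07)² = 195.80
Round up: n = 196.

n = 196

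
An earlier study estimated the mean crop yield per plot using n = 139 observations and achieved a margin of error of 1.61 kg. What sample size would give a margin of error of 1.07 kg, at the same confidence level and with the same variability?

Margin of error scales as 1/√n, so n₂ = n₁·(E₁/E₂)².
n₂ = 139 × (1.61/1.07)² = 139 × 2.264 = 314.70
Round up: n₂ = 315.

315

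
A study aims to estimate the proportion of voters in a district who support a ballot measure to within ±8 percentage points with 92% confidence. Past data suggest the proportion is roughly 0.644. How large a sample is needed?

110

For a proportion with margin E = 0.08 at 92% confidence, z = 1.751.
n = p̂(1−p̂)(z/E)² = 0.644 × 0.356 × (1.751/0.08)² = 109.83
Round up: n = 110.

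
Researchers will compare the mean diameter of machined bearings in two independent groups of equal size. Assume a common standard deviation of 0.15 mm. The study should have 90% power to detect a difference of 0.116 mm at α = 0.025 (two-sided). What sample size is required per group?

42 per group

For two equal groups, n per group = 2·((z_{α/2} + z_β)·σ/δ)².
z_{α/2} = 2.241; z_β = 1.282 (power 90%).
n = 2 × (3.523 × 0.15 / 0.116)² = 2 × 20.75 = 41.50
Round up: n = 42 per group.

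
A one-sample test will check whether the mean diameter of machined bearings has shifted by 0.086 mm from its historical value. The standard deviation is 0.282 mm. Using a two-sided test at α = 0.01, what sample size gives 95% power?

192

For a one-sample z-test, n = ((z_{α/2} + z_β)·σ/δ)².
z_{α/2} = 2.576 (two-sided α = 0.01); z_β = 1.645 (power 95% → β = 0.05).
n = (4.221 × 0.282 / 0.086)² = 191.57
Round up: n = 192.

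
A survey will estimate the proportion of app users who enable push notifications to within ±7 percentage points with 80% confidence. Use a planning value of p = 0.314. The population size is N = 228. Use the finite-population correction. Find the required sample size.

For a proportion with margin E = 0.07 at 80% confidence, z = 1.282.
n = p̂(1−p̂)(z/E)² = 0.314 × 0.686 × (1.282/0.07)² = 72.25 — call this n₀.
Finite-population correction with N = 228: n = n₀ / (1 + (n₀−1)/N) = 72.25 / 1.312 = 55.07
Round up: n = 56.

56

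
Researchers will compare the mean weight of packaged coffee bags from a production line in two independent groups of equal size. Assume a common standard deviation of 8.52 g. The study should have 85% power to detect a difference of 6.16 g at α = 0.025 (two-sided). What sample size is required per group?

For two equal groups, n per group = 2·((z_{α/2} + z_β)·σ/δ)².
z_{α/2} = 2.241; z_β = 1.036 (power 85%).
n = 2 × (3.277 × 8.52 / 6.16)² = 2 × 20.54 = 41.08
Round up: n = 42 per group.

42 per group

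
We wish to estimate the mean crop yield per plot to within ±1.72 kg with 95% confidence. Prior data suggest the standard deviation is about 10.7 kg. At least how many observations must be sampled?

149

For a mean, the margin of error is E = z·σ/√n, so n = (zσ/E)².
At 95% confidence, z = 1.960.
n = (1.960 × 10.7 / 1.72)² = 148.67
Round up: n = 149.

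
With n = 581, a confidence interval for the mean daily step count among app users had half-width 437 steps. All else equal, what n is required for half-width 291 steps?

1311

Margin of error scales as 1/√n, so n₂ = n₁·(E₁/E₂)².
n₂ = 581 × (437/291)² = 581 × 2.255 = 1310.15
Round up: n₂ = 1311.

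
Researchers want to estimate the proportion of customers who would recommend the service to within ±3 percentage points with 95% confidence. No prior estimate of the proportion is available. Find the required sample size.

1068

For a proportion with margin E = 0.03 at 95% confidence, z = 1.960.
With no prior estimate, use p = 0.5, which maximizes p(1−p) at 0.25.
n = 0.25 × (z/E)² = 0.25 × (1.960/0.03)² = 1067.11
Round up: n = 1068.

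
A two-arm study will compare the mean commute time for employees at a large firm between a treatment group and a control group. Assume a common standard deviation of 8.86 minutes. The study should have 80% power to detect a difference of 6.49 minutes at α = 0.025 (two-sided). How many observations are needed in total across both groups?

72 total

For two equal groups, n per group = 2·((z_{α/2} + z_β)·σ/δ)².
z_{α/2} = 2.241; z_β = 0.842 (power 80%).
n = 2 × (3.083 × 8.86 / 6.49)² = 2 × 17.71 = 35.42
Round up: n = 36 per group.
Total across both groups: 2 × 36 = 72.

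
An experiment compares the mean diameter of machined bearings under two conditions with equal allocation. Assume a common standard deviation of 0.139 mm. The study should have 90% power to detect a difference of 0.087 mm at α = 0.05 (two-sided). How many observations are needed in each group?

54 per group

For two equal groups, n per group = 2·((z_{α/2} + z_β)·σ/δ)².
z_{α/2} = 1.960; z_β = 1.282 (power 90%).
n = 2 × (3.242 × 0.139 / 0.087)² = 2 × 26.83 = 53.66
Round up: n = 54 per group.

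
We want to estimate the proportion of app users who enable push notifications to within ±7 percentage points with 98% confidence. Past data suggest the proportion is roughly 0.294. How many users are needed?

230

For a proportion with margin E = 0.07 at 98% confidence, z = 2.326.
n = p̂(1−p̂)(z/E)² = 0.294 × 0.706 × (2.326/0.07)² = 229.18
Round up: n = 230.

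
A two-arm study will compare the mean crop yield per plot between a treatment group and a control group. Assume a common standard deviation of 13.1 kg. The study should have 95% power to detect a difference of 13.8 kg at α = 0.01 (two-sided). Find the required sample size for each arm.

33 per group

For two equal groups, n per group = 2·((z_{α/2} + z_β)·σ/δ)².
z_{α/2} = 2.576; z_β = 1.645 (power 95%).
n = 2 × (4.221 × 13.1 / 13.8)² = 2 × 16.06 = 32.12
Round up: n = 33 per group.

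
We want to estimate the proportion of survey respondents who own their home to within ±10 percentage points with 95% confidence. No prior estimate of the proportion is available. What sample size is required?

97

For a proportion with margin E = 0.1 at 95% confidence, z = 1.960.
With no prior estimate, use p = 0.5, which maximizes p(1−p) at 0.25.
n = 0.25 × (z/E)² = 0.25 × (1.960/0.1)² = 96.04
Round up: n = 97.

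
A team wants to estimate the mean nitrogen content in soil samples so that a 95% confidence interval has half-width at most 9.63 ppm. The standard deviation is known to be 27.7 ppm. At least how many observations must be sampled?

For a mean, the margin of error is E = z·σ/√n, so n = (zσ/E)².
At 95% confidence, z = 1.960.
n = (1.960 × 27.7 / 9.63)² = 31.78
Round up: n = 32.

32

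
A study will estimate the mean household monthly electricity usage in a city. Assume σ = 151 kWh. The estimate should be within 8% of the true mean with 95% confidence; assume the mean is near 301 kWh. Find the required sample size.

For a mean, the margin of error is E = z·σ/√n, so n = (zσ/E)².
At 95% confidence, z = 1.960.
E = 8% of 301 = 24.08 kWh.
n = (1.960 × 151 / 24.08)² = 151.06
Round up: n = 152.

152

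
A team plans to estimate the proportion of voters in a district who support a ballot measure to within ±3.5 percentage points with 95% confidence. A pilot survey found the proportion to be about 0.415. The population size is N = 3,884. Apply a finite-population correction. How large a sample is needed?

637

For a proportion with margin E = 0.035 at 95% confidence, z = 1.960.
n = p̂(1−p̂)(z/E)² = 0.415 × 0.585 × (1.960/0.035)² = 761.34 — call this n₀.
Finite-population correction with N = 3,884: n = n₀ / (1 + (n₀−1)/N) = 761.34 / 1.196 = 636.57
Round up: n = 637.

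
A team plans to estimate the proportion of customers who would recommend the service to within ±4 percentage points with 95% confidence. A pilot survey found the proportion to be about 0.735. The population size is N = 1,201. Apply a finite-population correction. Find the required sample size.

337

For a proportion with margin E = 0.04 at 95% confidence, z = 1.960.
n = p̂(1−p̂)(z/E)² = 0.735 × 0.265 × (1.960/0.04)² = 467.65 — call this n₀.
Finite-population correction with N = 1,201: n = n₀ / (1 + (n₀−1)/N) = 467.65 / 1.389 = 336.68
Round up: n = 337.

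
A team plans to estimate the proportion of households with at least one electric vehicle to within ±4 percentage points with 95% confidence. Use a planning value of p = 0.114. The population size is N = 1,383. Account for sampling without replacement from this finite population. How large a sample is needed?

207

For a proportion with margin E = 0.04 at 95% confidence, z = 1.960.
n = p̂(1−p̂)(z/E)² = 0.114 × 0.886 × (1.960/0.04)² = 242.51 — call this n₀.
Finite-population correction with N = 1,383: n = n₀ / (1 + (n₀−1)/N) = 242.51 / 1.175 = 206.39
Round up: n = 207.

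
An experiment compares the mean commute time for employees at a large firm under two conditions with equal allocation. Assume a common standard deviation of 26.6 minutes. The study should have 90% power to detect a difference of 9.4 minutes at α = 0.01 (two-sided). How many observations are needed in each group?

For two equal groups, n per group = 2·((z_{α/2} + z_β)·σ/δ)².
z_{α/2} = 2.576; z_β = 1.282 (power 90%).
n = 2 × (3.858 × 26.6 / 9.4)² = 2 × 119.19 = 238.38
Round up: n = 239 per group.

239 per group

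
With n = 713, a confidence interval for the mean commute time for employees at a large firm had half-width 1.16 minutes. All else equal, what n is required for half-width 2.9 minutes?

n = 115

Margin of error scales as 1/√n, so n₂ = n₁·(E₁/E₂)².
n₂ = 713 × (1.16/2.9)² = 713 × 0.16 = 114.08
Round up: n₂ = 115.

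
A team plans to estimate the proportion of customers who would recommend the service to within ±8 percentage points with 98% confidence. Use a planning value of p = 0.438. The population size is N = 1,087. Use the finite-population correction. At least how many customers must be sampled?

175

For a proportion with margin E = 0.08 at 98% confidence, z = 2.326.
n = p̂(1−p̂)(z/E)² = 0.438 × 0.562 × (2.326/0.08)² = 208.09 — call this n₀.
Finite-population correction with N = 1,087: n = n₀ / (1 + (n₀−1)/N) = 208.09 / 1.191 = 174.72
Round up: n = 175.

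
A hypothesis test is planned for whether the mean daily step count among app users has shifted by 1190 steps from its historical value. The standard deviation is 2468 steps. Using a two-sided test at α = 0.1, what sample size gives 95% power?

For a one-sample z-test, n = ((z_{α/2} + z_β)·σ/δ)².
z_{α/2} = 1.645 (two-sided α = 0.1); z_β = 1.645 (power 95% → β = 0.05).
n = (3.290 × 2468 / 1190)² = 46.56
Round up: n = 47.

n = 47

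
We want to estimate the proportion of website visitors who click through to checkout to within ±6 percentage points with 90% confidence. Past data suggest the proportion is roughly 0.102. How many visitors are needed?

For a proportion with margin E = 0.06 at 90% confidence, z = 1.645.
n = p̂(1−p̂)(z/E)² = 0.102 × 0.898 × (1.645/0.06)² = 68.85
Round up: n = 69.

69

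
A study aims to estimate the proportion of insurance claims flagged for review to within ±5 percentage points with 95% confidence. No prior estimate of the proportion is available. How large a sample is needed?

385

For a proportion with margin E = 0.05 at 95% confidence, z = 1.960.
With no prior estimate, use p = 0.5, which maximizes p(1−p) at 0.25.
n = 0.25 × (z/E)² = 0.25 × (1.960/0.05)² = 384.16
Round up: n = 385.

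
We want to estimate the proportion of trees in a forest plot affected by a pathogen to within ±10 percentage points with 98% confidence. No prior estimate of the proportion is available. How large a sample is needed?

For a proportion with margin E = 0.1 at 98% confidence, z = 2.326.
With no prior estimate, use p = 0.5, which maximizes p(1−p) at 0.25.
n = 0.25 × (z/E)² = 0.25 × (2.326/0.1)² = 135.26
Round up: n = 136.

n = 136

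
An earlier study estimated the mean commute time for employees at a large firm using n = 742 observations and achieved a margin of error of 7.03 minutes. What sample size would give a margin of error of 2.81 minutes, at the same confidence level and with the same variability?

Margin of error scales as 1/√n, so n₂ = n₁·(E₁/E₂)².
n₂ = 742 × (7.03/2.81)² = 742 × 6.259 = 4644.18
Round up: n₂ = 4645.

4645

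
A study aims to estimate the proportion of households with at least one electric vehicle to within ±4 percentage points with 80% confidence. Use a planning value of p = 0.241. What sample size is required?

n = 188

For a proportion with margin E = 0.04 at 80% confidence, z = 1.282.
n = p̂(1−p̂)(z/E)² = 0.241 × 0.759 × (1.282/0.04)² = 187.89
Round up: n = 188.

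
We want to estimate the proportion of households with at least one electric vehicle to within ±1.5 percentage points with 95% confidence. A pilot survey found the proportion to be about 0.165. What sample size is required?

2353

For a proportion with margin E = 0.015 at 95% confidence, z = 1.960.
n = p̂(1−p̂)(z/E)² = 0.165 × 0.835 × (1.960/0.015)² = 2352.34
Round up: n = 2353.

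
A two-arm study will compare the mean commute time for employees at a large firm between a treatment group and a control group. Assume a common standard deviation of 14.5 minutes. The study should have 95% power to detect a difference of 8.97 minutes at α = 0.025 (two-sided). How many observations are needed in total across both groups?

158 total

For two equal groups, n per group = 2·((z_{α/2} + z_β)·σ/δ)².
z_{α/2} = 2.241; z_β = 1.645 (power 95%).
n = 2 × (3.886 × 14.5 / 8.97)² = 2 × 39.46 = 78.92
Round up: n = 79 per group.
Total across both groups: 2 × 79 = 158.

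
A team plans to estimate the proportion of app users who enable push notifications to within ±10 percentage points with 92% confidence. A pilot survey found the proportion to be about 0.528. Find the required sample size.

For a proportion with margin E = 0.1 at 92% confidence, z = 1.751.
n = p̂(1−p̂)(z/E)² = 0.528 × 0.472 × (1.751/0.1)² = 76.41
Round up: n = 77.

77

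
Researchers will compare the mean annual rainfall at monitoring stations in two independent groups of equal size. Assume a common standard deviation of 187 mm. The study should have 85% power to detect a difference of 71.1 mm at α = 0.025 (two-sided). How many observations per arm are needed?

For two equal groups, n per group = 2·((z_{α/2} + z_β)·σ/δ)².
z_{α/2} = 2.241; z_β = 1.036 (power 85%).
n = 2 × (3.277 × 187 / 71.1)² = 2 × 74.28 = 148.56
Round up: n = 149 per group.

149 per group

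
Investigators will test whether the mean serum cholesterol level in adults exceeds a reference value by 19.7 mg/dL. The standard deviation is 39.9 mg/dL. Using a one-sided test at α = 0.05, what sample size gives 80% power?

For a one-sample z-test, n = ((z_α + z_β)·σ/δ)².
z_α = 1.645 (one-sided α = 0.05); z_β = 0.842 (power 80% → β = 0.2).
n = (2.487 × 39.9 / 19.7)² = 25.37
Round up: n = 26.

26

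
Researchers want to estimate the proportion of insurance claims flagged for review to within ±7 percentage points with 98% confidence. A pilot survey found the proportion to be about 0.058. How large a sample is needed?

For a proportion with margin E = 0.07 at 98% confidence, z = 2.326.
n = p̂(1−p̂)(z/E)² = 0.058 × 0.942 × (2.326/0.07)² = 60.33
Round up: n = 61.

n = 61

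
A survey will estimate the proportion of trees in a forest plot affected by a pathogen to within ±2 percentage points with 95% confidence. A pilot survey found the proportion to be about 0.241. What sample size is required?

n = 1757

For a proportion with margin E = 0.02 at 95% confidence, z = 1.960.
n = p̂(1−p̂)(z/E)² = 0.241 × 0.759 × (1.960/0.02)² = 1756.75
Round up: n = 1757.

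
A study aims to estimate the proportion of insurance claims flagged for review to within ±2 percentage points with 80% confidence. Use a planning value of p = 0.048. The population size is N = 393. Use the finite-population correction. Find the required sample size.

For a proportion with margin E = 0.02 at 80% confidence, z = 1.282.
n = p̂(1−p̂)(z/E)² = 0.048 × 0.952 × (1.282/0.02)² = 187.76 — call this n₀.
Finite-population correction with N = 393: n = n₀ / (1 + (n₀−1)/N) = 187.76 / 1.475 = 127.29
Round up: n = 128.

n = 128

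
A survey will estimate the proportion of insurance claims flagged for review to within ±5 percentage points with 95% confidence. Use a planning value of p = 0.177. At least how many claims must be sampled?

For a proportion with margin E = 0.05 at 95% confidence, z = 1.960.
n = p̂(1−p̂)(z/E)² = 0.177 × 0.823 × (1.960/0.05)² = 223.84
Round up: n = 224.

n = 224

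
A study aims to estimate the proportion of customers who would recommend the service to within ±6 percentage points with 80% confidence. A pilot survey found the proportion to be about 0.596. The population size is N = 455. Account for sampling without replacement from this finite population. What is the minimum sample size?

n = 89

For a proportion with margin E = 0.06 at 80% confidence, z = 1.282.
n = p̂(1−p̂)(z/E)² = 0.596 × 0.404 × (1.282/0.06)² = 109.93 — call this n₀.
Finite-population correction with N = 455: n = n₀ / (1 + (n₀−1)/N) = 109.93 / 1.239 = 88.72
Round up: n = 89.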